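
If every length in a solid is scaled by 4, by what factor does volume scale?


Linear scale factor k = 4
Rule: under a linear scaling by k, volumes scale by k^3.
k^3 = 4 * 4 * 4
k^3 = 16 * 4
k^3 = 64
Volume scales by a factor of 64.
64 (dimensionless)


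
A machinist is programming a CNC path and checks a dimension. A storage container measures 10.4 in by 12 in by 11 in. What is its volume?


Shape: rectangular prism
l = 10.4 in, w = 12 in, h = 11 in
Formula: V = l * w * h
V = 10.4 * 12 * 11
V = 124.8 * 11
V = 1372.8
1372.8 in^3


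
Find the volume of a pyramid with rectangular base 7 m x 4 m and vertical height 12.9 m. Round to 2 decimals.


Shape: rectangular pyramid
Base: 7 m x 4 m, Height h = 12.9 m
Formula: V = (1/3) * base_area * h
base_area = 7 * 4 = 28
base_area * h = 28 * 12.9 = 361.2
V = 361.2 / 3
V = 120.4
120.4 m^3


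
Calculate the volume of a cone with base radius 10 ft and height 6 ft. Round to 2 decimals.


Shape: cone
Radius r = 10 ft, Height h = 6 ft
Formula: V = (1/3) * pi * r^2 * h
r^2 = 100
pi * r^2 * h = pi * 100 * 6 = 600 * pi
V = 600 * pi / 3
V = 628.32
628.32 ft^3


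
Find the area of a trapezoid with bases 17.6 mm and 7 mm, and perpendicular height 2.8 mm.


Shape: trapezoid
Parallel sides a = 17.6 mm, b = 7 mm; Height h = 2.8 mm
Formula: A = (a + b) * h / 2
a + b = 17.6 + 7 = 24.6
A = 24.6 * 2.8 / 2
A = 68.88 / 2
A = 34.44
34.44 mm^2


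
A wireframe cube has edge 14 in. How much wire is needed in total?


Shape: cube
Side s = 14 in
A cube has 12 edges, all equal.
Formula: total edge length = 12 * s
Total = 12 * 14
Total = 168
168 in


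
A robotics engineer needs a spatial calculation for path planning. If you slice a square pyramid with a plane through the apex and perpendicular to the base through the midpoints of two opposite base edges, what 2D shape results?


Solid: square pyramid
Cutting plane: through the apex and perpendicular to the base through the midpoints of two opposite base edges
Visualize the intersection of the plane with the solid's surface.
The boundary of the cut region is a isosceles triangle.
isosceles triangle


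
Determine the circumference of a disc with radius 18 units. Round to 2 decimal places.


Shape: circle
Radius r = 18 units
Formula: C = 2 * pi * r
C = 2 * pi * 18
C = 36 * pi
C = 113.1
113.1 units


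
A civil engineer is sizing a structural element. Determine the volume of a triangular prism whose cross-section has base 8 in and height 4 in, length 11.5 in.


Shape: triangular prism
Triangle base = 8 in, triangle height = 4 in, prism length L = 11.5 in
Formula: V = (1/2 * b * h_tri) * L
Cross-section area = 0.5 * 8 * 4 = 16
V = 16 * 11.5
V = 184
184 in^3


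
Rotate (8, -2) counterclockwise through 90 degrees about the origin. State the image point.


Transformation: rotation about the origin
Original point: (8, -2)
Rule for 90 deg counterclockwise: (x, y) -> (-y, x)
Apply: (8, -2) -> (2, 8)
(2, 8)


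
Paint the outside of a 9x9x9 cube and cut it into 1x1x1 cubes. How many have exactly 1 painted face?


Large cube: 9 x 9 x 9, cut into unit cubes.
n = 9, so n - 2 = 7
Cubes with 1 painted face lie in the interior of each face.
A cube has 6 faces; each contributes (n - 2)^2 = 49 such cubes.
Count = 6 * 49 = 294
294 unit cubes


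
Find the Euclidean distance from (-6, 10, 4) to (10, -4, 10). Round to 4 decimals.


3D distance between two points
P1 = (-6, 10, 4), P2 = (10, -4, 10)
Formula: d = sqrt((x2-x1)^2 + (y2-y1)^2 + (z2-z1)^2)
dx = 10 - -6 = 16
dy = -4 - 10 = -14
dz = 10 - 4 = 6
dx^2 + dy^2 + dz^2 = 256 + 196 + 36 = 488
d = sqrt(488)
d = 22.0907
22.0907 units


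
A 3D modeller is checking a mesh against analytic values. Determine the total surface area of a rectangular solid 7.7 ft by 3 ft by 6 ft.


Shape: rectangular prism
l = 7.7 ft, w = 3 ft, h = 6 ft
Formula: SA = 2(lw + lh + wh)
lw = 23.1, lh = 46.2, wh = 18
lw + lh + wh = 87.3
SA = 2 * 87.3
SA = 174.6
174.6 ft^2


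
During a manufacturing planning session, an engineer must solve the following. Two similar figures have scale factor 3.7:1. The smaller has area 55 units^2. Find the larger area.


Linear scale factor k = 3.7
Original area = 55 units^2
Rule: under a linear scaling by k, areas scale by k^2.
k^2 = 3.7^2 = 13.69
New area = 55 * 13.69
New area = 752.95
752.95 units^2


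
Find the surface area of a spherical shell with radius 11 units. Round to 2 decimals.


Shape: sphere
Radius r = 11 units
Formula: SA = 4 * pi * r^2
r^2 = 121
SA = 4 * pi * 121
SA = 484 * pi
SA = 1520.53
1520.53 units^2


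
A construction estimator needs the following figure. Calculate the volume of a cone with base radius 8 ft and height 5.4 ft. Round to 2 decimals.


Shape: cone
Radius r = 8 ft, Height h = 5.4 ft
Formula: V = (1/3) * pi * r^2 * h
r^2 = 64
pi * r^2 * h = pi * 64 * 5.4 = 345.6 * pi
V = 345.6 * pi / 3
V = 361.91
361.91 ft^3


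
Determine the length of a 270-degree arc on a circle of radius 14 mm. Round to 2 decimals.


Shape: circular arc
Radius r = 14 mm, Angle = 270 degrees
Formula: L = (angle/360) * 2 * pi * r
2 * pi * r = 28 * pi
L = (270/360) * 28 * pi
L = 21 * pi
L = 65.97
65.97 mm


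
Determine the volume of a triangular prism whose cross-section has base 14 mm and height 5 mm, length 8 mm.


Shape: triangular prism
Triangle base = 14 mm, triangle height = 5 mm, prism length L = 8 mm
Formula: V = (1/2 * b * h_tri) * L
Cross-section area = 0.5 * 14 * 5 = 35
V = 35 * 8
V = 280
280 mm^3


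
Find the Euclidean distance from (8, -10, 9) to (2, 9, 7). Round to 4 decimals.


3D distance between two points
P1 = (8, -10, 9), P2 = (2, 9, 7)
Formula: d = sqrt((x2-x1)^2 + (y2-y1)^2 + (z2-z1)^2)
dx = 2 - 8 = -6
dy = 9 - -10 = 19
dz = 7 - 9 = -2
dx^2 + dy^2 + dz^2 = 36 + 361 + 4 = 401
d = sqrt(401)
d = 20.025
20.025 units


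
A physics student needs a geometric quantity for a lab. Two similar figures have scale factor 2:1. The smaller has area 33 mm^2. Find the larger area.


Linear scale factor k = 2
Original area = 33 mm^2
Rule: under a linear scaling by k, areas scale by k^2.
k^2 = 2^2 = 4
New area = 33 * 4
New area = 132
132 mm^2


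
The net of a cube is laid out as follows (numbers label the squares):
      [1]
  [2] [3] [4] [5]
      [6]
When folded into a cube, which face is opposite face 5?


Net: cross layout. Take square 3 as the base (bottom).
Fold the four squares in the horizontal row up around 3: 2 -> left, 4 -> right, 5 wraps to the top.
Fold 1 and 6 up from 3: 1 -> back, 6 -> front.
Opposite pairs are therefore: (1, 6), (2, 4), (3, 5).
Face 5 is opposite face 3.
face 3


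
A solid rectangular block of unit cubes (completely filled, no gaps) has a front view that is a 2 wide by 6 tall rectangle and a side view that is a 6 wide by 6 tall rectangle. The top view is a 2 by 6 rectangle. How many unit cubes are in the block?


Orthographic views of a solid rectangular block:
Front view 2 x 6 -> length = 2, height = 6
Side view 6 x 6 -> width = 6, height = 6 (consistent)
Top view 2 x 6 -> confirms length = 2, width = 6
The block is 2 x 6 x 6.
Total unit cubes = 2 * 6 * 6 = 72
72 unit cubes


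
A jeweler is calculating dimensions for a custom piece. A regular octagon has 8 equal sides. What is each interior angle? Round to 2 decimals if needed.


Shape: regular octagon (8 sides)
Formula: interior angle = (n - 2) * 180 / n
(n - 2) = 6
(n - 2) * 180 = 1080
angle = 1080 / 8
angle = 135
135 degrees


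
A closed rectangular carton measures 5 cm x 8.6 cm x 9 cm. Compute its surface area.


Shape: rectangular prism
l = 5 cm, w = 8.6 cm, h = 9 cm
Formula: SA = 2(lw + lh + wh)
lw = 43, lh = 45, wh = 77.4
lw + lh + wh = 165.4
SA = 2 * 165.4
SA = 330.8
330.8 cm^2


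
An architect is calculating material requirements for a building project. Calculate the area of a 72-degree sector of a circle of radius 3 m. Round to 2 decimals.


Shape: circular sector
Radius r = 3 m, Angle = 72 degrees
Formula: A = (angle/360) * pi * r^2
r^2 = 9
Fraction of circle = 72/360
A = (72/360) * pi * 9
A = 1.8 * pi
A = 5.65
5.65 m^2


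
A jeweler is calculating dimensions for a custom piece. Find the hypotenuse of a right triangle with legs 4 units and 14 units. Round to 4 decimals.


Shape: right triangle
Legs a = 4 units, b = 14 units
Formula: c = sqrt(a^2 + b^2)
a^2 = 16, b^2 = 196
a^2 + b^2 = 212
c = sqrt(212)
c = 14.5602
14.5602 units


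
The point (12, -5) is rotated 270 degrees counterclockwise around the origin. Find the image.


Transformation: rotation about the origin
Original point: (12, -5)
Rule for 270 deg counterclockwise: (x, y) -> (y, -x)
Apply: (12, -5) -> (-5, -12)
(-5, -12)


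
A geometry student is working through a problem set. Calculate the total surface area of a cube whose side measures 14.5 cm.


Shape: cube
Side s = 14.5 cm
A cube has 6 square faces.
Formula: SA = 6 * s^2
s^2 = 210.25
SA = 6 * 210.25
SA = 1261.5
1261.5 cm^2


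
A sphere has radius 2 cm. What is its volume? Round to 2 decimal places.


Shape: sphere
Radius r = 2 cm
Formula: V = (4/3) * pi * r^3
r^3 = 8
(4/3) * 8 = 10.666667
V = 10.666667 * pi
V = 33.51
33.51 cm^3


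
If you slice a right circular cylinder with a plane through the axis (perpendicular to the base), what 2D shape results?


Solid: right circular cylinder
Cutting plane: through the axis (perpendicular to the base)
Visualize the intersection of the plane with the solid's surface.
The boundary of the cut region is a rectangle.
rectangle


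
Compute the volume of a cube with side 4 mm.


Shape: cube
Side s = 4 mm
Formula: V = s^3
V = 4 * 4 * 4
V = 16 * 4
V = 64
64 mm^3


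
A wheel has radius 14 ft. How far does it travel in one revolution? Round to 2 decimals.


Shape: circle
Radius r = 14 ft
Formula: C = 2 * pi * r
C = 2 * pi * 14
C = 28 * pi
C = 87.96
87.96 ft


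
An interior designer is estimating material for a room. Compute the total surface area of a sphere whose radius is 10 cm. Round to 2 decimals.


Shape: sphere
Radius r = 10 cm
Formula: SA = 4 * pi * r^2
r^2 = 100
SA = 4 * pi * 100
SA = 400 * pi
SA = 1256.64
1256.64 cm^2


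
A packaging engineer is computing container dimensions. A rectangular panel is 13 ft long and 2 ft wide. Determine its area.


Shape: rectangle
Length l = 13 ft, Width w = 2 ft
Formula: A = l * w
A = 13 * 2
A = 26
26 ft^2


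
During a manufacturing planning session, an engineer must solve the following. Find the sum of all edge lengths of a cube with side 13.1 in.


Shape: cube
Side s = 13.1 in
A cube has 12 edges, all equal.
Formula: total edge length = 12 * s
Total = 12 * 13.1
Total = 157.2
157.2 in


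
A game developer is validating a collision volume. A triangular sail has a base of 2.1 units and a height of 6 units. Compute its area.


Shape: triangle
Base b = 2.1 units, Height h = 6 units
Formula: A = (1/2) * b * h
A = 0.5 * 2.1 * 6
A = 0.5 * 12.6
A = 6.3
6.3 units^2


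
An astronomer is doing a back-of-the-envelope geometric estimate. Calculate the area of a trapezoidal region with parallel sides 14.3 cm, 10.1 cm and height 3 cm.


Shape: trapezoid
Parallel sides a = 14.3 cm, b = 10.1 cm; Height h = 3 cm
Formula: A = (a + b) * h / 2
a + b = 14.3 + 10.1 = 24.4
A = 24.4 * 3 / 2
A = 73.2 / 2
A = 36.6
36.6 cm^2


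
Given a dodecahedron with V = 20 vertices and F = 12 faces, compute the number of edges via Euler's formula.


Polyhedron: dodecahedron
Euler's formula for convex polyhedra: V - E + F = 2
Given: V = 20 vertices and F = 12 faces
Solve for E:
E = V + F - 2 = 20 + 12 - 2 = 30
30 edges


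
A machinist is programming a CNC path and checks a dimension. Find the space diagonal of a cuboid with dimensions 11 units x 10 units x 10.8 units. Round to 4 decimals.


Shape: rectangular box (space diagonal)
l = 11 units, w = 10 units, h = 10.8 units
Visualize: the diagonal of the base, then a right triangle with that diagonal and the height.
Formula: d = sqrt(l^2 + w^2 + h^2)
l^2 + w^2 + h^2 = 121 + 100 + 116.64 = 337.64
d = sqrt(337.64)
d = 18.375
18.375 units


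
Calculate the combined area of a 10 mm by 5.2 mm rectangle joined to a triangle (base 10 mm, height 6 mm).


Composite shape: rectangle + triangle
Rectangle area = 10 * 5.2 = 52
Triangle area = 0.5 * 10 * 6 = 30
Total = 52 + 30
Total = 82
82 mm^2


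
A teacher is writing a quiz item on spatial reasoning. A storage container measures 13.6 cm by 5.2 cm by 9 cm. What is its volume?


Shape: rectangular prism
l = 13.6 cm, w = 5.2 cm, h = 9 cm
Formula: V = l * w * h
V = 13.6 * 5.2 * 9
V = 70.72 * 9
V = 636.48
636.48 cm^3


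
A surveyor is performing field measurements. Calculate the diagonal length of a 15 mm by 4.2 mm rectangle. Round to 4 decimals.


Shape: rectangle (diagonal via Pythagoras)
Sides: 15 mm and 4.2 mm
Formula: d = sqrt(l^2 + w^2)
l^2 = 225, w^2 = 17.64
l^2 + w^2 = 242.64
d = sqrt(242.64)
d = 15.5769
15.5769 mm


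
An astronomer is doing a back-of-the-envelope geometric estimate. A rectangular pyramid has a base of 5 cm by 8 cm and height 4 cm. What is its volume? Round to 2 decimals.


Shape: rectangular pyramid
Base: 5 cm x 8 cm, Height h = 4 cm
Formula: V = (1/3) * base_area * h
base_area = 5 * 8 = 40
base_area * h = 40 * 4 = 160
V = 160 / 3
V = 53.33
53.33 cm^3


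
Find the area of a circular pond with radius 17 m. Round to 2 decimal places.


Shape: circle
Radius r = 17 m
Formula: A = pi * r^2
r^2 = 17^2 = 289
A = pi * 289
A = 907.92
907.92 m^2


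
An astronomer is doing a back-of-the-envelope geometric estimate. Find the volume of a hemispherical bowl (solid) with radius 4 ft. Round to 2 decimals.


Shape: hemisphere (half of a sphere)
Radius r = 4 ft
Formula: V = (1/2) * (4/3) * pi * r^3 = (2/3) * pi * r^3
r^3 = 64
(2/3) * 64 = 42.666667
V = 42.666667 * pi
V = 134.04
134.04 ft^3


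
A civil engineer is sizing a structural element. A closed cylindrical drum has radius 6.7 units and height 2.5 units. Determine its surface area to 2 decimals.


Shape: closed cylinder
Radius r = 6.7 units, Height h = 2.5 units
Formula: SA = 2*pi*r^2 + 2*pi*r*h = 2*pi*r*(r + h)
r + h = 9.2
2 * r * (r + h) = 2 * 6.7 * 9.2 = 123.28
SA = 123.28 * pi
SA = 387.3
387.3 units^2


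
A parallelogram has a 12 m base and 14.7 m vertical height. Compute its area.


Shape: parallelogram
Base b = 12 m, Height h = 14.7 m
Formula: A = b * h
A = 12 * 14.7
A = 176.4
176.4 m^2


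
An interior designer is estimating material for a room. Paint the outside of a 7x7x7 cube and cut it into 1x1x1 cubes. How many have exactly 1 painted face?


Large cube: 7 x 7 x 7, cut into unit cubes.
n = 7, so n - 2 = 5
Cubes with 1 painted face lie in the interior of each face.
A cube has 6 faces; each contributes (n - 2)^2 = 25 such cubes.
Count = 6 * 25 = 150
150 unit cubes


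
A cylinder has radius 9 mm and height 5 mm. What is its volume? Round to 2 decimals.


Shape: cylinder
Radius r = 9 mm, Height h = 5 mm
Formula: V = pi * r^2 * h
r^2 = 81
V = pi * 81 * 5
V = 405 * pi
V = 1272.35
1272.35 mm^3


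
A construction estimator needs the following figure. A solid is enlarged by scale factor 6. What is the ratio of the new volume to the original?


Linear scale factor k = 6
Rule: under a linear scaling by k, volumes scale by k^3.
k^3 = 6 * 6 * 6
k^3 = 36 * 6
k^3 = 216
Volume scales by a factor of 216.
216 (dimensionless)


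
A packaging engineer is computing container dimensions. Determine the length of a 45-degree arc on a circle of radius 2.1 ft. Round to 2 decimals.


Shape: circular arc
Radius r = 2.1 ft, Angle = 45 degrees
Formula: L = (angle/360) * 2 * pi * r
2 * pi * r = 4.2 * pi
L = (45/360) * 4.2 * pi
L = 0.525 * pi
L = 1.65
1.65 ft


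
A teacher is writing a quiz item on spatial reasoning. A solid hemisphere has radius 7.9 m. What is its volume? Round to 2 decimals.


Shape: hemisphere (half of a sphere)
Radius r = 7.9 m
Formula: V = (1/2) * (4/3) * pi * r^3 = (2/3) * pi * r^3
r^3 = 493.039
(2/3) * 493.039 = 328.692667
V = 328.692667 * pi
V = 1032.62
1032.62 m^3


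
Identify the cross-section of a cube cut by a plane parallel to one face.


Solid: cube
Cutting plane: parallel to one face
Visualize the intersection of the plane with the solid's surface.
The boundary of the cut region is a square.
square


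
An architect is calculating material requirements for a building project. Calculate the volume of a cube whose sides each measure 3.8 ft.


Shape: cube
Side s = 3.8 ft
Formula: V = s^3
V = 3.8 * 3.8 * 3.8
V = 14.44 * 3.8
V = 54.872
54.872 ft^3


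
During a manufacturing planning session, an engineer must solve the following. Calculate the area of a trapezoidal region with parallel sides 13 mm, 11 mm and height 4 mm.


Shape: trapezoid
Parallel sides a = 13 mm, b = 11 mm; Height h = 4 mm
Formula: A = (a + b) * h / 2
a + b = 13 + 11 = 24
A = 24 * 4 / 2
A = 96 / 2
A = 48
48 mm^2


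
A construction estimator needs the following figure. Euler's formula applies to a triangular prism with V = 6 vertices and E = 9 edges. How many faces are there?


Polyhedron: triangular prism
Euler's formula for convex polyhedra: V - E + F = 2
Given: V = 6 vertices and E = 9 edges
Solve for F:
F = 2 + E - V = 2 + 9 - 6 = 5
5 faces


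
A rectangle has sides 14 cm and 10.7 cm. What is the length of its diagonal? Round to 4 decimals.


Shape: rectangle (diagonal via Pythagoras)
Sides: 14 cm and 10.7 cm
Formula: d = sqrt(l^2 + w^2)
l^2 = 196, w^2 = 114.49
l^2 + w^2 = 310.49
d = sqrt(310.49)
d = 17.6207
17.6207 cm


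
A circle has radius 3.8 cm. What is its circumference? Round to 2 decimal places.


Shape: circle
Radius r = 3.8 cm
Formula: C = 2 * pi * r
C = 2 * pi * 3.8
C = 7.6 * pi
C = 23.88
23.88 cm


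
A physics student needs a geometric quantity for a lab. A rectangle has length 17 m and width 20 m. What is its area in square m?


Shape: rectangle
Length l = 17 m, Width w = 20 m
Formula: A = l * w
A = 17 * 20
A = 340
340 m^2


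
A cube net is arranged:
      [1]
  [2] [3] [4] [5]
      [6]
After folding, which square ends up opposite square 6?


Net: cross layout. Take square 3 as the base (bottom).
Fold the four squares in the horizontal row up around 3: 2 -> left, 4 -> right, 5 wraps to the top.
Fold 1 and 6 up from 3: 1 -> back, 6 -> front.
Opposite pairs are therefore: (1, 6), (2, 4), (3, 5).
Face 6 is opposite face 1.
face 1


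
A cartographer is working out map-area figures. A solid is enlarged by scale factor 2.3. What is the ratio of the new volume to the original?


Linear scale factor k = 2.3
Rule: under a linear scaling by k, volumes scale by k^3.
k^3 = 2.3 * 2.3 * 2.3
k^3 = 5.29 * 2.3
k^3 = 12.167
Volume scales by a factor of 12.167.
12.167 (dimensionless)


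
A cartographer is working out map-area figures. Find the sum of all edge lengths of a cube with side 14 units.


Shape: cube
Side s = 14 units
A cube has 12 edges, all equal.
Formula: total edge length = 12 * s
Total = 12 * 14
Total = 168
168 units


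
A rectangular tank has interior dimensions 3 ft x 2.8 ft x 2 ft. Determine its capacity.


Shape: rectangular prism
l = 3 ft, w = 2.8 ft, h = 2 ft
Formula: V = l * w * h
V = 3 * 2.8 * 2
V = 8.4 * 2
V = 16.8
16.8 ft^3


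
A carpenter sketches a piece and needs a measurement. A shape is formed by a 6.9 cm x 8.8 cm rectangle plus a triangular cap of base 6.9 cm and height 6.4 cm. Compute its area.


Composite shape: rectangle + triangle
Rectangle area = 6.9 * 8.8 = 60.72
Triangle area = 0.5 * 6.9 * 6.4 = 22.08
Total = 60.72 + 22.08
Total = 82.8
82.8 cm^2


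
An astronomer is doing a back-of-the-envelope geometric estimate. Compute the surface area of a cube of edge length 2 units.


Shape: cube
Side s = 2 units
A cube has 6 square faces.
Formula: SA = 6 * s^2
s^2 = 4
SA = 6 * 4
SA = 24
24 units^2


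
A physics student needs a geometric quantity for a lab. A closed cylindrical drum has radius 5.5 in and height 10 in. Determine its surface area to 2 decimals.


Shape: closed cylinder
Radius r = 5.5 in, Height h = 10 in
Formula: SA = 2*pi*r^2 + 2*pi*r*h = 2*pi*r*(r + h)
r + h = 15.5
2 * r * (r + h) = 2 * 5.5 * 15.5 = 170.5
SA = 170.5 * pi
SA = 535.64
535.64 in^2


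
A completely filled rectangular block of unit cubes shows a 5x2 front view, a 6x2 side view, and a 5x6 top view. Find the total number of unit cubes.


Orthographic views of a solid rectangular block:
Front view 5 x 2 -> length = 5, height = 2
Side view 6 x 2 -> width = 6, height = 2 (consistent)
Top view 5 x 6 -> confirms length = 5, width = 6
The block is 5 x 6 x 2.
Total unit cubes = 5 * 6 * 2 = 60
60 unit cubes


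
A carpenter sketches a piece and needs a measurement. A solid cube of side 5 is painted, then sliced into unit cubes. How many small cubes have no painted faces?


Large cube: 5 x 5 x 5, cut into unit cubes.
n = 5, so n - 2 = 3
Unpainted cubes form the interior (n - 2)^3 block.
(n - 2)^3 = 3^3 = 27
27 unit cubes


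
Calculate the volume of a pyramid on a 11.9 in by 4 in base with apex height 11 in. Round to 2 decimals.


Shape: rectangular pyramid
Base: 11.9 in x 4 in, Height h = 11 in
Formula: V = (1/3) * base_area * h
base_area = 11.9 * 4 = 47.6
base_area * h = 47.6 * 11 = 523.6
V = 523.6 / 3
V = 174.53
174.53 in^3


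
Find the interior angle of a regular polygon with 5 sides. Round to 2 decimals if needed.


Shape: regular pentagon (5 sides)
Formula: interior angle = (n - 2) * 180 / n
(n - 2) = 3
(n - 2) * 180 = 540
angle = 540 / 5
angle = 108
108 degrees


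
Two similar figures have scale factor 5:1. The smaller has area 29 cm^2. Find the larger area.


Linear scale factor k = 5
Original area = 29 cm^2
Rule: under a linear scaling by k, areas scale by k^2.
k^2 = 5^2 = 25
New area = 29 * 25
New area = 725
725 cm^2


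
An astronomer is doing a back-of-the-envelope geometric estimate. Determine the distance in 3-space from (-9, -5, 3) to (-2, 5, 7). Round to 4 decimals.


3D distance between two points
P1 = (-9, -5, 3), P2 = (-2, 5, 7)
Formula: d = sqrt((x2-x1)^2 + (y2-y1)^2 + (z2-z1)^2)
dx = -2 - -9 = 7
dy = 5 - -5 = 10
dz = 7 - 3 = 4
dx^2 + dy^2 + dz^2 = 49 + 100 + 16 = 165
d = sqrt(165)
d = 12.8452
12.8452 units


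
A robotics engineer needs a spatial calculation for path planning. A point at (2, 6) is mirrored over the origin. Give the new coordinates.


Transformation: reflection
Original point: (2, 6)
Rule for reflection through the origin: (x, y) -> (-x, -y)
Apply: (2, 6) -> (-2, -6)
(-2, -6)


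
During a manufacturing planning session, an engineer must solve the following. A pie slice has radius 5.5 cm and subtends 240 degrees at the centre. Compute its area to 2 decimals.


Shape: circular sector
Radius r = 5.5 cm, Angle = 240 degrees
Formula: A = (angle/360) * pi * r^2
r^2 = 30.25
Fraction of circle = 240/360
A = (240/360) * pi * 30.25
A = 20.166667 * pi
A = 63.36
63.36 cm^2


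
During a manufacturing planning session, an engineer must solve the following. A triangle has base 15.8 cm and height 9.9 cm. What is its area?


Shape: triangle
Base b = 15.8 cm, Height h = 9.9 cm
Formula: A = (1/2) * b * h
A = 0.5 * 15.8 * 9.9
A = 0.5 * 156.42
A = 78.21
78.21 cm^2


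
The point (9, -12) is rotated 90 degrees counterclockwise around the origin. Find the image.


Transformation: rotation about the origin
Original point: (9, -12)
Rule for 90 deg counterclockwise: (x, y) -> (-y, x)
Apply: (9, -12) -> (12, 9)
(12, 9)


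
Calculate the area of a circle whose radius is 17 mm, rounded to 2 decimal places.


Shape: circle
Radius r = 17 mm
Formula: A = pi * r^2
r^2 = 17^2 = 289
A = pi * 289
A = 907.92
907.92 mm^2


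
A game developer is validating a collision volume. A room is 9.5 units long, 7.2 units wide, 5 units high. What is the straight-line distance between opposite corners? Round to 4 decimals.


Shape: rectangular box (space diagonal)
l = 9.5 units, w = 7.2 units, h = 5 units
Visualize: the diagonal of the base, then a right triangle with that diagonal and the height.
Formula: d = sqrt(l^2 + w^2 + h^2)
l^2 + w^2 + h^2 = 90.25 + 51.84 + 25 = 167.09
d = sqrt(167.09)
d = 12.9263
12.9263 units


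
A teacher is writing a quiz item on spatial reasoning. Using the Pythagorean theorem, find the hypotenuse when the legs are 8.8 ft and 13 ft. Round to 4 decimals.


Shape: right triangle
Legs a = 8.8 ft, b = 13 ft
Formula: c = sqrt(a^2 + b^2)
a^2 = 77.44, b^2 = 169
a^2 + b^2 = 246.44
c = sqrt(246.44)
c = 15.6984
15.6984 ft


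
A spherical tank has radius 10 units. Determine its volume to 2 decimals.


Shape: sphere
Radius r = 10 units
Formula: V = (4/3) * pi * r^3
r^3 = 1000
(4/3) * 1000 = 1333.333333
V = 1333.333333 * pi
V = 4188.79
4188.79 units^3


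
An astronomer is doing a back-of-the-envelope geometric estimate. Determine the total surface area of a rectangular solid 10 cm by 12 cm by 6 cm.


Shape: rectangular prism
l = 10 cm, w = 12 cm, h = 6 cm
Formula: SA = 2(lw + lh + wh)
lw = 120, lh = 60, wh = 72
lw + lh + wh = 252
SA = 2 * 252
SA = 504
504 cm^2


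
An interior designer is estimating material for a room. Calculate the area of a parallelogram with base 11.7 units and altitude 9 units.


Shape: parallelogram
Base b = 11.7 units, Height h = 9 units
Formula: A = b * h
A = 11.7 * 9
A = 105.3
105.3 units^2


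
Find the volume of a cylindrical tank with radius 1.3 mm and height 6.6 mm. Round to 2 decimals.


Shape: cylinder
Radius r = 1.3 mm, Height h = 6.6 mm
Formula: V = pi * r^2 * h
r^2 = 1.69
V = pi * 1.69 * 6.6
V = 11.154 * pi
V = 35.04
35.04 mm^3


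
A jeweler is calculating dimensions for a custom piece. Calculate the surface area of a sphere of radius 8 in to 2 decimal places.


Shape: sphere
Radius r = 8 in
Formula: SA = 4 * pi * r^2
r^2 = 64
SA = 4 * pi * 64
SA = 256 * pi
SA = 804.25
804.25 in^2


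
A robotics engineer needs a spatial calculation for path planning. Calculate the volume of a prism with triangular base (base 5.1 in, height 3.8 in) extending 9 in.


Shape: triangular prism
Triangle base = 5.1 in, triangle height = 3.8 in, prism length L = 9 in
Formula: V = (1/2 * b * h_tri) * L
Cross-section area = 0.5 * 5.1 * 3.8 = 9.69
V = 9.69 * 9
V = 87.21
87.21 in^3


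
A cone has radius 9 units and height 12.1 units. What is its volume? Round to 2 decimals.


Shape: cone
Radius r = 9 units, Height h = 12.1 units
Formula: V = (1/3) * pi * r^2 * h
r^2 = 81
pi * r^2 * h = pi * 81 * 12.1 = 980.1 * pi
V = 980.1 * pi / 3
V = 1026.36
1026.36 units^3


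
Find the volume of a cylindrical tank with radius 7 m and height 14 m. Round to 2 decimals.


Shape: cylinder
Radius r = 7 m, Height h = 14 m
Formula: V = pi * r^2 * h
r^2 = 49
V = pi * 49 * 14
V = 686 * pi
V = 2155.13
2155.13 m^3


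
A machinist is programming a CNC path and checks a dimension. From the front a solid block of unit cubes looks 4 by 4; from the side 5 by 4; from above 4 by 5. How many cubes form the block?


Orthographic views of a solid rectangular block:
Front view 4 x 4 -> length = 4, height = 4
Side view 5 x 4 -> width = 5, height = 4 (consistent)
Top view 4 x 5 -> confirms length = 4, width = 5
The block is 4 x 5 x 4.
Total unit cubes = 4 * 5 * 4 = 80
80 unit cubes


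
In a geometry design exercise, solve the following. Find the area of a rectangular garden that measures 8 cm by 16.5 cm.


Shape: rectangle
Length l = 8 cm, Width w = 16.5 cm
Formula: A = l * w
A = 8 * 16.5
A = 132
132 cm^2


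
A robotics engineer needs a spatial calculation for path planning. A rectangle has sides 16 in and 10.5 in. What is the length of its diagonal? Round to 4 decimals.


Shape: rectangle (diagonal via Pythagoras)
Sides: 16 in and 10.5 in
Formula: d = sqrt(l^2 + w^2)
l^2 = 256, w^2 = 110.25
l^2 + w^2 = 366.25
d = sqrt(366.25)
d = 19.1377
19.1377 in


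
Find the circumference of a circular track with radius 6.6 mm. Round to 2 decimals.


Shape: circle
Radius r = 6.6 mm
Formula: C = 2 * pi * r
C = 2 * pi * 6.6
C = 13.2 * pi
C = 41.47
41.47 mm


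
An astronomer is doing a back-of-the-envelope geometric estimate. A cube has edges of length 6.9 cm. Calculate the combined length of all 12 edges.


Shape: cube
Side s = 6.9 cm
A cube has 12 edges, all equal.
Formula: total edge length = 12 * s
Total = 12 * 6.9
Total = 82.8
82.8 cm


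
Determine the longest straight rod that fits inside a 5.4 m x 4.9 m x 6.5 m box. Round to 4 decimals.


Shape: rectangular box (space diagonal)
l = 5.4 m, w = 4.9 m, h = 6.5 m
Visualize: the diagonal of the base, then a right triangle with that diagonal and the height.
Formula: d = sqrt(l^2 + w^2 + h^2)
l^2 + w^2 + h^2 = 29.16 + 24.01 + 42.25 = 95.42
d = sqrt(95.42)
d = 9.7683
9.7683 m


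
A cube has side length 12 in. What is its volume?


Shape: cube
Side s = 12 in
Formula: V = s^3
V = 12 * 12 * 12
V = 144 * 12
V = 1728
1728 in^3


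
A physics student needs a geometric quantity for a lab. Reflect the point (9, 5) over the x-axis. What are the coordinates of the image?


Transformation: reflection
Original point: (9, 5)
Rule for reflection over the x-axis: (x, y) -> (x, -y)
Apply: (9, 5) -> (9, -5)
(9, -5)


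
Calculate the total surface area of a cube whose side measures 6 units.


Shape: cube
Side s = 6 units
A cube has 6 square faces.
Formula: SA = 6 * s^2
s^2 = 36
SA = 6 * 36
SA = 216
216 units^2


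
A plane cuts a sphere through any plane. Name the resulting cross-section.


Solid: sphere
Cutting plane: through any plane
Visualize the intersection of the plane with the solid's surface.
The boundary of the cut region is a circle.
circle


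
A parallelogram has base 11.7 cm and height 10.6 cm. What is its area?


Shape: parallelogram
Base b = 11.7 cm, Height h = 10.6 cm
Formula: A = b * h
A = 11.7 * 10.6
A = 124.02
124.02 cm^2


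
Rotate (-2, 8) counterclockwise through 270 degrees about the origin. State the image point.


Transformation: rotation about the origin
Original point: (-2, 8)
Rule for 270 deg counterclockwise: (x, y) -> (y, -x)
Apply: (-2, 8) -> (8, 2)
(8, 2)


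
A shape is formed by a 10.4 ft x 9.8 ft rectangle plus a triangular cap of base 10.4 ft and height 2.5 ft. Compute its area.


Composite shape: rectangle + triangle
Rectangle area = 10.4 * 9.8 = 101.92
Triangle area = 0.5 * 10.4 * 2.5 = 13
Total = 101.92 + 13
Total = 114.92
114.92 ft^2


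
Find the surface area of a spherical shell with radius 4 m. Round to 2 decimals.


Shape: sphere
Radius r = 4 m
Formula: SA = 4 * pi * r^2
r^2 = 16
SA = 4 * pi * 16
SA = 64 * pi
SA = 201.06
201.06 m^2


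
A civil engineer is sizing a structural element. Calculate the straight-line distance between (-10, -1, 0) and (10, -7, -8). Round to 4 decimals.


3D distance between two points
P1 = (-10, -1, 0), P2 = (10, -7, -8)
Formula: d = sqrt((x2-x1)^2 + (y2-y1)^2 + (z2-z1)^2)
dx = 10 - -10 = 20
dy = -7 - -1 = -6
dz = -8 - 0 = -8
dx^2 + dy^2 + dz^2 = 400 + 36 + 64 = 500
d = sqrt(500)
d = 22.3607
22.3607 units


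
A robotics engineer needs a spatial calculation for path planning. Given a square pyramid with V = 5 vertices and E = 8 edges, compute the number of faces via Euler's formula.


Polyhedron: square pyramid
Euler's formula for convex polyhedra: V - E + F = 2
Given: V = 5 vertices and E = 8 edges
Solve for F:
F = 2 + E - V = 2 + 8 - 5 = 5
5 faces


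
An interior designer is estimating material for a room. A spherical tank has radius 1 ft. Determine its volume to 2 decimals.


Shape: sphere
Radius r = 1 ft
Formula: V = (4/3) * pi * r^3
r^3 = 1
(4/3) * 1 = 1.333333
V = 1.333333 * pi
V = 4.19
4.19 ft^3


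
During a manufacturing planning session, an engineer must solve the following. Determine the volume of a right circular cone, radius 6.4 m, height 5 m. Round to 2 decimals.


Shape: cone
Radius r = 6.4 m, Height h = 5 m
Formula: V = (1/3) * pi * r^2 * h
r^2 = 40.96
pi * r^2 * h = pi * 40.96 * 5 = 204.8 * pi
V = 204.8 * pi / 3
V = 214.47
214.47 m^3


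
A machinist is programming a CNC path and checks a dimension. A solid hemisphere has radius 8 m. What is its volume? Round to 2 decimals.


Shape: hemisphere (half of a sphere)
Radius r = 8 m
Formula: V = (1/2) * (4/3) * pi * r^3 = (2/3) * pi * r^3
r^3 = 512
(2/3) * 512 = 341.333333
V = 341.333333 * pi
V = 1072.33
1072.33 m^3


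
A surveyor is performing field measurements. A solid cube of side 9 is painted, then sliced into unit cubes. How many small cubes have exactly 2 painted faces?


Large cube: 9 x 9 x 9, cut into unit cubes.
n = 9, so n - 2 = 7
Cubes with 2 painted faces lie along the edges, excluding corners.
A cube has 12 edges; each contributes (n - 2) = 7 such cubes.
Count = 12 * 7 = 84
84 unit cubes


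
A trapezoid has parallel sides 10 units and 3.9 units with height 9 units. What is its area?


Shape: trapezoid
Parallel sides a = 10 units, b = 3.9 units; Height h = 9 units
Formula: A = (a + b) * h / 2
a + b = 10 + 3.9 = 13.9
A = 13.9 * 9 / 2
A = 125.1 / 2
A = 62.55
62.55 units^2


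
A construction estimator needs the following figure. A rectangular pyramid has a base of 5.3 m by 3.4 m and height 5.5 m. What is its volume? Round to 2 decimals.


Shape: rectangular pyramid
Base: 5.3 m x 3.4 m, Height h = 5.5 m
Formula: V = (1/3) * base_area * h
base_area = 5.3 * 3.4 = 18.02
base_area * h = 18.02 * 5.5 = 99.11
V = 99.11 / 3
V = 33.04
33.04 m^3


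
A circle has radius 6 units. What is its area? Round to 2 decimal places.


Shape: circle
Radius r = 6 units
Formula: A = pi * r^2
r^2 = 6^2 = 36
A = pi * 36
A = 113.1
113.1 units^2


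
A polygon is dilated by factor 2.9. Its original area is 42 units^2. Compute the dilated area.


Linear scale factor k = 2.9
Original area = 42 units^2
Rule: under a linear scaling by k, areas scale by k^2.
k^2 = 2.9^2 = 8.41
New area = 42 * 8.41
New area = 353.22
353.22 units^2


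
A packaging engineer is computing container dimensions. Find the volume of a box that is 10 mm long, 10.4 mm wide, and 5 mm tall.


Shape: rectangular prism
l = 10 mm, w = 10.4 mm, h = 5 mm
Formula: V = l * w * h
V = 10 * 10.4 * 5
V = 104 * 5
V = 520
520 mm^3


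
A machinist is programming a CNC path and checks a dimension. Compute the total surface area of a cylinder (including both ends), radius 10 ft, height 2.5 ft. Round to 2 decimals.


Shape: closed cylinder
Radius r = 10 ft, Height h = 2.5 ft
Formula: SA = 2*pi*r^2 + 2*pi*r*h = 2*pi*r*(r + h)
r + h = 12.5
2 * r * (r + h) = 2 * 10 * 12.5 = 250
SA = 250 * pi
SA = 785.4
785.4 ft^2


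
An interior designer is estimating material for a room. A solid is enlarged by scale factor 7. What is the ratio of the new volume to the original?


Linear scale factor k = 7
Rule: under a linear scaling by k, volumes scale by k^3.
k^3 = 7 * 7 * 7
k^3 = 49 * 7
k^3 = 343
Volume scales by a factor of 343.
343 (dimensionless)


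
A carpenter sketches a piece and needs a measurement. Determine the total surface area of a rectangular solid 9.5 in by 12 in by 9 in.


Shape: rectangular prism
l = 9.5 in, w = 12 in, h = 9 in
Formula: SA = 2(lw + lh + wh)
lw = 114, lh = 85.5, wh = 108
lw + lh + wh = 307.5
SA = 2 * 307.5
SA = 615
615 in^2


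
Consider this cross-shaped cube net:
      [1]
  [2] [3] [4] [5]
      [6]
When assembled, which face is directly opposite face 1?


Net: cross layout. Take square 3 as the base (bottom).
Fold the four squares in the horizontal row up around 3: 2 -> left, 4 -> right, 5 wraps to the top.
Fold 1 and 6 up from 3: 1 -> back, 6 -> front.
Opposite pairs are therefore: (1, 6), (2, 4), (3, 5).
Face 1 is opposite face 6.
face 6


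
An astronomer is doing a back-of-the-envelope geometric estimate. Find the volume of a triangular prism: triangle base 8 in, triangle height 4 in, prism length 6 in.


Shape: triangular prism
Triangle base = 8 in, triangle height = 4 in, prism length L = 6 in
Formula: V = (1/2 * b * h_tri) * L
Cross-section area = 0.5 * 8 * 4 = 16
V = 16 * 6
V = 96
96 in^3


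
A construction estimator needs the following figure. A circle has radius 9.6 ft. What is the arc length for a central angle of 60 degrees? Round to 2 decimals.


Shape: circular arc
Radius r = 9.6 ft, Angle = 60 degrees
Formula: L = (angle/360) * 2 * pi * r
2 * pi * r = 19.2 * pi
L = (60/360) * 19.2 * pi
L = 3.2 * pi
L = 10.05
10.05 ft


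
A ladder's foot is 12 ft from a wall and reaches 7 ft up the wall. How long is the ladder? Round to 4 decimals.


Shape: right triangle
Legs a = 12 ft, b = 7 ft
Formula: c = sqrt(a^2 + b^2)
a^2 = 144, b^2 = 49
a^2 + b^2 = 193
c = sqrt(193)
c = 13.8924
13.8924 ft


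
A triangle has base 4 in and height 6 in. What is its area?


Shape: triangle
Base b = 4 in, Height h = 6 in
Formula: A = (1/2) * b * h
A = 0.5 * 4 * 6
A = 0.5 * 24
A = 12
12 in^2


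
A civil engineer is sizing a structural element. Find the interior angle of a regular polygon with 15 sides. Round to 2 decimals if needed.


Shape: regular pentadecagon (15 sides)
Formula: interior angle = (n - 2) * 180 / n
(n - 2) = 13
(n - 2) * 180 = 2340
angle = 2340 / 15
angle = 156
156 degrees


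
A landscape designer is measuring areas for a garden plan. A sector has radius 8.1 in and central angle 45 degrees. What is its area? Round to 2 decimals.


Shape: circular sector
Radius r = 8.1 in, Angle = 45 degrees
Formula: A = (angle/360) * pi * r^2
r^2 = 65.61
Fraction of circle = 45/360
A = (45/360) * pi * 65.61
A = 8.20125 * pi
A = 25.76
25.76 in^2


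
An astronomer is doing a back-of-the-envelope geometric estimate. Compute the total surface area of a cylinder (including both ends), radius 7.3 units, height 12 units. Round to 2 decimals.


Shape: closed cylinder
Radius r = 7.3 units, Height h = 12 units
Formula: SA = 2*pi*r^2 + 2*pi*r*h = 2*pi*r*(r + h)
r + h = 19.3
2 * r * (r + h) = 2 * 7.3 * 19.3 = 281.78
SA = 281.78 * pi
SA = 885.24
885.24 units^2


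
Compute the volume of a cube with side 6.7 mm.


Shape: cube
Side s = 6.7 mm
Formula: V = s^3
V = 6.7 * 6.7 * 6.7
V = 44.89 * 6.7
V = 300.763
300.763 mm^3


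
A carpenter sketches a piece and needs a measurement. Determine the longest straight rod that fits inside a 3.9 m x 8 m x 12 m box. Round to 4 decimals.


Shape: rectangular box (space diagonal)
l = 3.9 m, w = 8 m, h = 12 m
Visualize: the diagonal of the base, then a right triangle with that diagonal and the height.
Formula: d = sqrt(l^2 + w^2 + h^2)
l^2 + w^2 + h^2 = 15.21 + 64 + 144 = 223.21
d = sqrt(223.21)
d = 14.9402
14.9402 m


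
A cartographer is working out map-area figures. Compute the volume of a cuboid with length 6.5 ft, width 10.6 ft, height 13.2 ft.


Shape: rectangular prism
l = 6.5 ft, w = 10.6 ft, h = 13.2 ft
Formula: V = l * w * h
V = 6.5 * 10.6 * 13.2
V = 68.9 * 13.2
V = 909.48
909.48 ft^3


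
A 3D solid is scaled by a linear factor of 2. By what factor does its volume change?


Linear scale factor k = 2
Rule: under a linear scaling by k, volumes scale by k^3.
k^3 = 2 * 2 * 2
k^3 = 4 * 2
k^3 = 8
Volume scales by a factor of 8.
8 (dimensionless)


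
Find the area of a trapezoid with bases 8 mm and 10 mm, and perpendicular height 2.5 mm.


Shape: trapezoid
Parallel sides a = 8 mm, b = 10 mm; Height h = 2.5 mm
Formula: A = (a + b) * h / 2
a + b = 8 + 10 = 18
A = 18 * 2.5 / 2
A = 45 / 2
A = 22.5
22.5 mm^2


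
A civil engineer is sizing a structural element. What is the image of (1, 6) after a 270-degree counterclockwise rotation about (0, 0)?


Transformation: rotation about the origin
Original point: (1, 6)
Rule for 270 deg counterclockwise: (x, y) -> (y, -x)
Apply: (1, 6) -> (6, -1)
(6, -1)


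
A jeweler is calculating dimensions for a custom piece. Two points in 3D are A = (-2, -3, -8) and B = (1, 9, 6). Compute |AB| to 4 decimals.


3D distance between two points
P1 = (-2, -3, -8), P2 = (1, 9, 6)
Formula: d = sqrt((x2-x1)^2 + (y2-y1)^2 + (z2-z1)^2)
dx = 1 - -2 = 3
dy = 9 - -3 = 12
dz = 6 - -8 = 14
dx^2 + dy^2 + dz^2 = 9 + 144 + 196 = 349
d = sqrt(349)
d = 18.6815
18.6815 units
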